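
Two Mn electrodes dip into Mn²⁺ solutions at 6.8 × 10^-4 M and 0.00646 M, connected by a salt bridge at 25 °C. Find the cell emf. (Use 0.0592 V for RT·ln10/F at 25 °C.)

0.029 V

Both half-cells are Mn²⁺/Mn, so E°_cell = 0. The concentrated side is the cathode; the cell reaction moves Mn²⁺ from high to low concentration with n = 2.
Q = [Mn²⁺]_dilute/[Mn²⁺]_conc = 6.8 × 10^-4/0.00646 = 0.105.
E = 0 − (0.0592/2) log Q = −(0.0592/2)(-0.978) = 0.0289 V.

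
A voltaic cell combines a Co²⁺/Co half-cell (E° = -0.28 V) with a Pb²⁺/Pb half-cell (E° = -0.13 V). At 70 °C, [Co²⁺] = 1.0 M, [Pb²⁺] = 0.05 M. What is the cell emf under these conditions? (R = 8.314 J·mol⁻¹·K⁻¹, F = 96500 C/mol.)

0.106 V

The Pb²⁺/Pb couple has the higher reduction potential and acts as the cathode, so E°_cell = -0.13 − (-0.28) = 0.15 V.
Balancing electrons gives n = 2; the reaction quotient is Q = [Co²⁺]/[Pb²⁺] = 20.0.
E = E° − (RT/nF) ln Q = 0.15 − (8.314×343)/(2×96500) × (2.996) = 0.150 − 0.044 = 0.106 V.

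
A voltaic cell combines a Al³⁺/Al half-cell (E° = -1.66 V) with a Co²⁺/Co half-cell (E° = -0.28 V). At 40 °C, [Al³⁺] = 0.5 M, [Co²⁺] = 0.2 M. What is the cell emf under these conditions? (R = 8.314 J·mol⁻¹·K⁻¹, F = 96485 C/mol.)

The Co²⁺/Co couple has the higher reduction potential and acts as the cathode, so E°_cell = -0.28 − (-1.66) = 1.38 V.
Balancing electrons gives n = 6; the reaction quotient is Q = [Al³⁺]^2/[Co²⁺]^3 = 31.2.
E = E° − (RT/nF) ln Q = 1.38 − (8.314×313)/(6×96485) × (3.442) = 1.380 − 0.015 = 1.365 V.

1.36 V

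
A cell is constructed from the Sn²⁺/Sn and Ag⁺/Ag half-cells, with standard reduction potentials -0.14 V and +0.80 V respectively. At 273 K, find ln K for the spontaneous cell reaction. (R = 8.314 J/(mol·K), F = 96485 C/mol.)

E°_cell = +0.80 − (-0.14) = 0.94 V, with n = 2 electrons transferred.
At equilibrium E = 0, so the Nernst equation gives ln K = nFE°/RT = (2)(96485)(0.94)/((8.314)(273)) = 79.92.

ln K = 79.9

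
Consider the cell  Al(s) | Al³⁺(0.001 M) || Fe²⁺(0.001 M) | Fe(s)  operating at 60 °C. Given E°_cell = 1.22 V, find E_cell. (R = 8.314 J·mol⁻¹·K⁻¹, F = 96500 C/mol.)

Balancing electrons gives n = 6; the reaction quotient is Q = [Al³⁺]^2/[Fe²⁺]^3 = 1000.
E = E° − (RT/nF) ln Q = 1.22 − (8.314×333)/(6×96500) × (6.908) = 1.220 − 0.033 = 1.187 V.

1.19 V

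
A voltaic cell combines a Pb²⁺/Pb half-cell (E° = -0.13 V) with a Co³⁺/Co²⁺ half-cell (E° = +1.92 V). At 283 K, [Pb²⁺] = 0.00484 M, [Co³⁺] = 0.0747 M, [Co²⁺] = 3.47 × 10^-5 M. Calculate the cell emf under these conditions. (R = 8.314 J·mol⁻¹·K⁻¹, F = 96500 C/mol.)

The Co³⁺/Co²⁺ couple has the higher reduction potential and acts as the cathode, so E°_cell = +1.92 − (-0.13) = 2.05 V.
Balancing electrons gives n = 2; the reaction quotient is Q = [Pb²⁺]·[Co²⁺]^2/[Co³⁺]^2 = 1.04 × 10^-9.
E = E° − (RT/nF) ln Q = 2.05 − (8.314×283)/(2×96500) × (-20.680) = 2.050 + 0.252 = 2.302 V.

2.30 V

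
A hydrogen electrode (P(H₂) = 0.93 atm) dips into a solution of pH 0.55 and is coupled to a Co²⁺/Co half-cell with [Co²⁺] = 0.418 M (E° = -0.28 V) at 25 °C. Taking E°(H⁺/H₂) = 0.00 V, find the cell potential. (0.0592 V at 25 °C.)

The hydrogen couple is the cathode, so E°_cell = 0.28 V; n = 2.
[H⁺] = 10^(−0.55) = 0.28 M, and Q = [Co²⁺]·P(H₂) / [H⁺]^2 = 4.89.
E = E° − (0.0592/2) log Q = 0.28 − (0.0592/2)(0.690) = 0.260 V.

0.26 V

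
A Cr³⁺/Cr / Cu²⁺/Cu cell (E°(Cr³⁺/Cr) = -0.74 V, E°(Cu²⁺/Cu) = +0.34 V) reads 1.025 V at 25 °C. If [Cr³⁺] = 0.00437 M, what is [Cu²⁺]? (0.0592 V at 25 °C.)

3.7 × 10^-4 M

From the Nernst equation, log Q = n(E° − E)/0.0592 = 6(1.08 − 1.025)/0.0592 = 5.574, so Q = 3.75 × 10^5.
With Q = [Cr³⁺]^2/[Cu²⁺]^3 and the known concentrations, [Cu²⁺]^3 in the denominator gives [Cu²⁺] = 3.7 × 10^-4 M.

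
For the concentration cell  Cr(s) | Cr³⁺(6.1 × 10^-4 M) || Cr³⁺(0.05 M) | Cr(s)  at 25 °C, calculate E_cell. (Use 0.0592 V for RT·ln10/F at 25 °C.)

0.038 V

Both half-cells are Cr³⁺/Cr, so E°_cell = 0. The concentrated side is the cathode; the cell reaction moves Cr³⁺ from high to low concentration with n = 3.
Q = [Cr³⁺]_dilute/[Cr³⁺]_conc = 6.1 × 10^-4/0.05 = 0.0122.
E = 0 − (0.0592/3) log Q = −(0.0592/3)(-1.914) = 0.0378 V.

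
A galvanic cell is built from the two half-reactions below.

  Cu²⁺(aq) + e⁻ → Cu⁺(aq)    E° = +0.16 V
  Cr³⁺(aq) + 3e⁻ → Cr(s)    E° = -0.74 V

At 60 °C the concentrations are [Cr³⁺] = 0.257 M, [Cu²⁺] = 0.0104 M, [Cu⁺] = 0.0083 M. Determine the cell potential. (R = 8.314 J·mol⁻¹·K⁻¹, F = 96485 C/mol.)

0.919 V

The Cu²⁺/Cu⁺ couple has the higher reduction potential and acts as the cathode, so E°_cell = +0.16 − (-0.74) = 0.90 V.
Balancing electrons gives n = 3; the reaction quotient is Q = [Cr³⁺]·[Cu⁺]^3/[Cu²⁺]^3 = 0.131.
E = E° − (RT/nF) ln Q = 0.90 − (8.314×333)/(3×96485) × (-2.035) = 0.900 + 0.019 = 0.919 V.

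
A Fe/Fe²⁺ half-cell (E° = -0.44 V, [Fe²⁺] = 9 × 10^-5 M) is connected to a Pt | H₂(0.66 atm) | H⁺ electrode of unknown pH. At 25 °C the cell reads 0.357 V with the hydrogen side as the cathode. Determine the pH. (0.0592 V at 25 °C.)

E°_cell = 0.44 V and n = 2.
log Q = n(E° − E)/0.0592 = 2×(0.44 − 0.357)/0.0592 = 2.804.
With Q = [Fe²⁺]·P(H₂) / [H⁺]^2, solving for [H⁺] gives log[H⁺] = -3.515, so pH = 3.52.

pH = 3.52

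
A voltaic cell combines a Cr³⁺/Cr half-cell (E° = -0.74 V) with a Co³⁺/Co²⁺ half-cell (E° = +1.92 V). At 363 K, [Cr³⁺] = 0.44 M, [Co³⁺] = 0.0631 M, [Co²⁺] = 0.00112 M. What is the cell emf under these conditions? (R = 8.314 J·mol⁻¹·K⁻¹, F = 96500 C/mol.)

The Co³⁺/Co²⁺ couple has the higher reduction potential and acts as the cathode, so E°_cell = +1.92 − (-0.74) = 2.66 V.
Balancing electrons gives n = 3; the reaction quotient is Q = [Cr³⁺]·[Co²⁺]^3/[Co³⁺]^3 = 2.46 × 10^-6.
E = E° − (RT/nF) ln Q = 2.66 − (8.314×363)/(3×96500) × (-12.915) = 2.660 + 0.135 = 2.795 V.

2.79 V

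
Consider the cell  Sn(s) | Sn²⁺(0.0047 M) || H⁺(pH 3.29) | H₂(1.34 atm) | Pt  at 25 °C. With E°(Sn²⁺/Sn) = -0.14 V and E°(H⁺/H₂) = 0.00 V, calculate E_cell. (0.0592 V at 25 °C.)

The hydrogen couple is the cathode, so E°_cell = 0.14 V; n = 2.
[H⁺] = 10^(−3.29) = 5.1 × 10^-4 M, and Q = [Sn²⁺]·P(H₂) / [H⁺]^2 = 2.39 × 10^4.
E = E° − (0.0592/2) log Q = 0.14 − (0.0592/2)(4.379) = 0.010 V.

0.010 V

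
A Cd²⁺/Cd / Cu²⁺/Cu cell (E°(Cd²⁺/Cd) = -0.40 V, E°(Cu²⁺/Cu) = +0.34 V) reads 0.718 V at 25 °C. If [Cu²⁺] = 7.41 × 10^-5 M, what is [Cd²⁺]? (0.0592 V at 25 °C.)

From the Nernst equation, log Q = n(E° − E)/0.0592 = 2(0.74 − 0.718)/0.0592 = 0.743, so Q = 5.54.
With Q = [Cd²⁺]/[Cu²⁺] and the known concentrations, [Cd²⁺] in the numerator gives [Cd²⁺] = 4.1 × 10^-4 M.

4.1 × 10^-4 M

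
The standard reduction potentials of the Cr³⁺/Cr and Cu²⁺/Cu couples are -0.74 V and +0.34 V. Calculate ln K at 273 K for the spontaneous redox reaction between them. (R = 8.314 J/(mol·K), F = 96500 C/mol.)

E°_cell = +0.34 − (-0.74) = 1.08 V, with n = 6 electrons transferred.
At equilibrium E = 0, so the Nernst equation gives ln K = nFE°/RT = (6)(96500)(1.08)/((8.314)(273)) = 275.51.

ln K = 275.5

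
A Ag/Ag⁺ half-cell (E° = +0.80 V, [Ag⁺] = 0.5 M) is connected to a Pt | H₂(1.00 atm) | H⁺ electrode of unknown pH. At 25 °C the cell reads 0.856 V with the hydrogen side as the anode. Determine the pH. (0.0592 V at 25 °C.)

E°_cell = 0.80 V and n = 2.
log Q = n(E° − E)/0.0592 = 2×(0.80 − 0.856)/0.0592 = -1.892.
With Q = [H⁺]^2 / ([Ag⁺]^2·P(H₂)), solving for [H⁺] gives log[H⁺] = -1.247, so pH = 1.25.

pH = 1.25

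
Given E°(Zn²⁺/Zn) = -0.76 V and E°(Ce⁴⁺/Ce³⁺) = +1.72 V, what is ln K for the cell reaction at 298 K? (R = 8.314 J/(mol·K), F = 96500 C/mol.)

E°_cell = +1.72 − (-0.76) = 2.48 V, with n = 2 electrons transferred.
At equilibrium E = 0, so the Nernst equation gives ln K = nFE°/RT = (2)(96500)(2.48)/((8.314)(298)) = 193.19.

ln K = 193.2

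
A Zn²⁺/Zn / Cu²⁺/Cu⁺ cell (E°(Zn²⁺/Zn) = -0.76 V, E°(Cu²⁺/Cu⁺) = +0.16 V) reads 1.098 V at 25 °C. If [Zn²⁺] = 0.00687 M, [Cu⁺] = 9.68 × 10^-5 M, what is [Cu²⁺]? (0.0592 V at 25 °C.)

From the Nernst equation, log Q = n(E° − E)/0.0592 = 2(0.92 − 1.098)/0.0592 = -6.014, so Q = 9.69 × 10^-7.
With Q = [Zn²⁺]·[Cu⁺]^2/[Cu²⁺]^2 and the known concentrations, [Cu²⁺]^2 in the denominator gives [Cu²⁺] = 0.0081 M.

0.0081 M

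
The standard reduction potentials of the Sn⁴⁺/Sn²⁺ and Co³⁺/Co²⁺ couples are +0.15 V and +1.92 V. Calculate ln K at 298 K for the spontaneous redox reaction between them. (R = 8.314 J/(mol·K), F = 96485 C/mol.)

E°_cell = +1.92 − (+0.15) = 1.77 V, with n = 2 electrons transferred.
At equilibrium E = 0, so the Nernst equation gives ln K = nFE°/RT = (2)(96485)(1.77)/((8.314)(298)) = 137.86.

ln K = 137.9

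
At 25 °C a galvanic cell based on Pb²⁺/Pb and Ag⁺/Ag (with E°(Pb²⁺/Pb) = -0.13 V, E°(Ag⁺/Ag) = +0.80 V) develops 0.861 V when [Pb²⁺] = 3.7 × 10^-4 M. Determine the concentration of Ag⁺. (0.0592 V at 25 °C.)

From the Nernst equation, log Q = n(E° − E)/0.0592 = 2(0.93 − 0.861)/0.0592 = 2.331, so Q = 214.
With Q = [Pb²⁺]/[Ag⁺]^2 and the known concentrations, [Ag⁺]^2 in the denominator gives [Ag⁺] = 0.0013 M.

0.0013 M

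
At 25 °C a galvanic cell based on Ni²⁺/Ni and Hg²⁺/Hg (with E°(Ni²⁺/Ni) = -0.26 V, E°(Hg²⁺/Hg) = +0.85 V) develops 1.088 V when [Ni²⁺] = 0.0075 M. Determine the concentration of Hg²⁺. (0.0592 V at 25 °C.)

From the Nernst equation, log Q = n(E° − E)/0.0592 = 2(1.11 − 1.088)/0.0592 = 0.743, so Q = 5.54.
With Q = [Ni²⁺]/[Hg²⁺] and the known concentrations, [Hg²⁺] in the denominator gives [Hg²⁺] = 0.0014 M.

0.0014 M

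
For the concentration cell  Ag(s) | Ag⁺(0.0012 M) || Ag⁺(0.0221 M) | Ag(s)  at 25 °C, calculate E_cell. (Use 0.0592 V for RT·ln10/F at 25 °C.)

0.075 V

Both half-cells are Ag⁺/Ag, so E°_cell = 0. The concentrated side is the cathode; the cell reaction moves Ag⁺ from high to low concentration with n = 1.
Q = [Ag⁺]_dilute/[Ag⁺]_conc = 0.0012/0.0221 = 0.0543.
E = 0 − (0.0592/1) log Q = −(0.0592/1)(-1.265) = 0.0749 V.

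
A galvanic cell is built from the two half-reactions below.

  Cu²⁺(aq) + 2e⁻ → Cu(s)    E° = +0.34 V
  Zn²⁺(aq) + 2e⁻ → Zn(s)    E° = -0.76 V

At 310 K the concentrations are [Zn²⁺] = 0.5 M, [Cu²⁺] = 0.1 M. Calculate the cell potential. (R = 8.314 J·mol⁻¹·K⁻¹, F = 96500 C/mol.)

The Cu²⁺/Cu couple has the higher reduction potential and acts as the cathode, so E°_cell = +0.34 − (-0.76) = 1.10 V.
Balancing electrons gives n = 2; the reaction quotient is Q = [Zn²⁺]/[Cu²⁺] = 5.00.
E = E° − (RT/nF) ln Q = 1.10 − (8.314×310)/(2×96500) × (1.609) = 1.100 − 0.021 = 1.079 V.

1.08 V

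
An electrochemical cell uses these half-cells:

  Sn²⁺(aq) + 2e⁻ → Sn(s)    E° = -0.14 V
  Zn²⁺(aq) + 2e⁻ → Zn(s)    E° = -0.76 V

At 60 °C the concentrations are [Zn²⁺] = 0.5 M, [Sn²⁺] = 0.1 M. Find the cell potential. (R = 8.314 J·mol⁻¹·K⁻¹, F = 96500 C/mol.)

0.597 V

The Sn²⁺/Sn couple has the higher reduction potential and acts as the cathode, so E°_cell = -0.14 − (-0.76) = 0.62 V.
Balancing electrons gives n = 2; the reaction quotient is Q = [Zn²⁺]/[Sn²⁺] = 5.00.
E = E° − (RT/nF) ln Q = 0.62 − (8.314×333)/(2×96500) × (1.609) = 0.620 − 0.023 = 0.597 V.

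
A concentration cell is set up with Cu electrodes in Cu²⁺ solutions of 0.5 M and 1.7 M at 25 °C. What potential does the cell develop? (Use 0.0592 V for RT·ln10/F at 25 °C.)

0.016 V

Both half-cells are Cu²⁺/Cu, so E°_cell = 0. The concentrated side is the cathode; the cell reaction moves Cu²⁺ from high to low concentration with n = 2.
Q = [Cu²⁺]_dilute/[Cu²⁺]_conc = 0.5/1.7 = 0.294.
E = 0 − (0.0592/2) log Q = −(0.0592/2)(-0.531) = 0.0157 V.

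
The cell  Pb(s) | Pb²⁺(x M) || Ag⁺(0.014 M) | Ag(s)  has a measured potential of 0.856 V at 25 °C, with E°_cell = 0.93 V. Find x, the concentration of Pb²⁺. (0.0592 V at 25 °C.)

0.062 M

From the Nernst equation, log Q = n(E° − E)/0.0592 = 2(0.93 − 0.856)/0.0592 = 2.500, so Q = 316.
With Q = [Pb²⁺]/[Ag⁺]^2 and the known concentrations, [Pb²⁺] in the numerator gives [Pb²⁺] = 0.062 M.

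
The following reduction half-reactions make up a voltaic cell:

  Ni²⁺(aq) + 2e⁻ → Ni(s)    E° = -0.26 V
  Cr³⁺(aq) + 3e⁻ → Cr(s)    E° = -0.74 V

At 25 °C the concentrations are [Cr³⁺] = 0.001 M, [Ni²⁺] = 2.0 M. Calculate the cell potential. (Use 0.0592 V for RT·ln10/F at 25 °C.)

0.548 V

The Ni²⁺/Ni couple has the higher reduction potential and acts as the cathode, so E°_cell = -0.26 − (-0.74) = 0.48 V.
Balancing electrons gives n = 6; the reaction quotient is Q = [Cr³⁺]^2/[Ni²⁺]^3 = 1.25 × 10^-7.
At 25 °C, E = E° − (0.0592/n) log Q = 0.48 − (0.0592/6)(-6.903) = 0.480 + 0.068 = 0.548 V.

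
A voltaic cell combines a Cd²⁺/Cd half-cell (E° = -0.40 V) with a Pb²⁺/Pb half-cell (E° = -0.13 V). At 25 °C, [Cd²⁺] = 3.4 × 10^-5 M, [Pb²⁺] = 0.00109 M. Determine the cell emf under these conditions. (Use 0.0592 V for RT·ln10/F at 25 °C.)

The Pb²⁺/Pb couple has the higher reduction potential and acts as the cathode, so E°_cell = -0.13 − (-0.40) = 0.27 V.
Balancing electrons gives n = 2; the reaction quotient is Q = [Cd²⁺]/[Pb²⁺] = 0.0312.
At 25 °C, E = E° − (0.0592/n) log Q = 0.27 − (0.0592/2)(-1.506) = 0.270 + 0.045 = 0.315 V.

0.315 V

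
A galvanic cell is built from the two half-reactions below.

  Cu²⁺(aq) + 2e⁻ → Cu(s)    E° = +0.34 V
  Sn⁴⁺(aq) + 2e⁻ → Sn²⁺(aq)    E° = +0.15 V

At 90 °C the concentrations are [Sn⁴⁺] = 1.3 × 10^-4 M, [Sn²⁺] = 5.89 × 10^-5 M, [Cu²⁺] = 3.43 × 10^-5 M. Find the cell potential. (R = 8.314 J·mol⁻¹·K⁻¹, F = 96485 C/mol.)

The Cu²⁺/Cu couple has the higher reduction potential and acts as the cathode, so E°_cell = +0.34 − (+0.15) = 0.19 V.
Balancing electrons gives n = 2; the reaction quotient is Q = [Sn⁴⁺]/([Sn²⁺]·[Cu²⁺]) = 6.43 × 10^4.
E = E° − (RT/nF) ln Q = 0.19 − (8.314×363)/(2×96485) × (11.072) = 0.190 − 0.173 = 0.017 V.

0.017 V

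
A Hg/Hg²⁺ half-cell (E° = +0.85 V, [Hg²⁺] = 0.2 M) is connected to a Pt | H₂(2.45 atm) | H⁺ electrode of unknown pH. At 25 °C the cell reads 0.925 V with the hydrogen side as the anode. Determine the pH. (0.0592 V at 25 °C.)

pH = 1.42

E°_cell = 0.85 V and n = 2.
log Q = n(E° − E)/0.0592 = 2×(0.85 − 0.925)/0.0592 = -2.534.
With Q = [H⁺]^2 / ([Hg²⁺]·P(H₂)), solving for [H⁺] gives log[H⁺] = -1.422, so pH = 1.42.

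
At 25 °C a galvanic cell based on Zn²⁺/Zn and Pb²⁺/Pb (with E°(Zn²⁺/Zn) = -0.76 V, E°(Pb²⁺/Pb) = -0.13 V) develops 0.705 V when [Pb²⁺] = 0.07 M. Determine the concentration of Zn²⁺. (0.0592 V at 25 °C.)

2 × 10^-4 M

From the Nernst equation, log Q = n(E° − E)/0.0592 = 2(0.63 − 0.705)/0.0592 = -2.534, so Q = 0.00293.
With Q = [Zn²⁺]/[Pb²⁺] and the known concentrations, [Zn²⁺] in the numerator gives [Zn²⁺] = 2 × 10^-4 M.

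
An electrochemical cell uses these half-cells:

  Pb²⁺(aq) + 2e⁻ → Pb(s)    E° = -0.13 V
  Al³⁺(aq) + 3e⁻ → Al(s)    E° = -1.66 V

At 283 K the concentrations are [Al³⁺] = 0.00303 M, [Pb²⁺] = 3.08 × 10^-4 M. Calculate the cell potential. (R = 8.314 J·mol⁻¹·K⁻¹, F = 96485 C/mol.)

The Pb²⁺/Pb couple has the higher reduction potential and acts as the cathode, so E°_cell = -0.13 − (-1.66) = 1.53 V.
Balancing electrons gives n = 6; the reaction quotient is Q = [Al³⁺]^2/[Pb²⁺]^3 = 3.14 × 10^5.
E = E° − (RT/nF) ln Q = 1.53 − (8.314×283)/(6×96485) × (12.658) = 1.530 − 0.051 = 1.479 V.

1.48 V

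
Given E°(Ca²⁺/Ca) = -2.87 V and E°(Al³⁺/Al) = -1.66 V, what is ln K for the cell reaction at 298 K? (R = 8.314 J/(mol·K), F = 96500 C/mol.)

ln K = 282.8

E°_cell = -1.66 − (-2.87) = 1.21 V, with n = 6 electrons transferred.
At equilibrium E = 0, so the Nernst equation gives ln K = nFE°/RT = (6)(96500)(1.21)/((8.314)(298)) = 282.77.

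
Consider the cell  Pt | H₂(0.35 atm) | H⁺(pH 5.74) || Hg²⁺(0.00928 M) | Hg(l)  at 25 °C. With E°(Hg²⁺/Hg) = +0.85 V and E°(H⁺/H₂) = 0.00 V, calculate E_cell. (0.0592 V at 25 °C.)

The Hg²⁺/Hg couple is the cathode, so E°_cell = 0.85 V; n = 2.
[H⁺] = 10^(−5.74) = 1.8 × 10^-6 M, and Q = [H⁺]^2 / ([Hg²⁺]·P(H₂)) = 1.02 × 10^-9.
E = E° − (0.0592/2) log Q = 0.85 − (0.0592/2)(-8.992) = 1.116 V.

1.12 V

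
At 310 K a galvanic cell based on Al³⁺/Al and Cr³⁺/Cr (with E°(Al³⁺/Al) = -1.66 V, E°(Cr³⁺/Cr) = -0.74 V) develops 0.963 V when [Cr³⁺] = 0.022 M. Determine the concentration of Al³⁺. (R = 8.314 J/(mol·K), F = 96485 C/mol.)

1.8 × 10^-4 M

From the Nernst equation, ln Q = nF(E° − E)/RT = 3×96485×(0.92 − 0.963)/(8.314×310) = -4.829, so Q = 0.00799.
With Q = [Al³⁺]/[Cr³⁺] and the known concentrations, [Al³⁺] in the numerator gives [Al³⁺] = 1.8 × 10^-4 M.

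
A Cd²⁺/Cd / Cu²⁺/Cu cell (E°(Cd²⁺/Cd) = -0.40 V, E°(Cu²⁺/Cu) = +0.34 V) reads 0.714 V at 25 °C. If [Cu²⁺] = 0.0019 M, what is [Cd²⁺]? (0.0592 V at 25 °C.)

0.014 M

From the Nernst equation, log Q = n(E° − E)/0.0592 = 2(0.74 − 0.714)/0.0592 = 0.878, so Q = 7.56.
With Q = [Cd²⁺]/[Cu²⁺] and the known concentrations, [Cd²⁺] in the numerator gives [Cd²⁺] = 0.014 M.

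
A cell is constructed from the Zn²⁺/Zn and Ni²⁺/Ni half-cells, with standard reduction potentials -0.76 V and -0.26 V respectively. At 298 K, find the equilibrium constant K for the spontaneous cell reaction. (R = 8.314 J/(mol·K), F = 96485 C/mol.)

E°_cell = -0.26 − (-0.76) = 0.50 V, with n = 2 electrons transferred.
At equilibrium E = 0, so the Nernst equation gives ln K = nFE°/RT = (2)(96485)(0.50)/((8.314)(298)) = 38.94.
K = e^38.94 = 8.2 × 10^16.

8.2 × 10^16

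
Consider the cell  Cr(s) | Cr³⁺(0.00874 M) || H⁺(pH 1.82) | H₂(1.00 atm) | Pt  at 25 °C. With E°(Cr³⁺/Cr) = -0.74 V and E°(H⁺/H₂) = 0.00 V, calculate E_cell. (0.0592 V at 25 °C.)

The hydrogen couple is the cathode, so E°_cell = 0.74 V; n = 6.
[H⁺] = 10^(−1.82) = 0.015 M, and Q = [Cr³⁺]^2·P(H₂)^3 / [H⁺]^6 = 6.35 × 10^6.
E = E° − (0.0592/6) log Q = 0.74 − (0.0592/6)(6.803) = 0.673 V.

0.67 V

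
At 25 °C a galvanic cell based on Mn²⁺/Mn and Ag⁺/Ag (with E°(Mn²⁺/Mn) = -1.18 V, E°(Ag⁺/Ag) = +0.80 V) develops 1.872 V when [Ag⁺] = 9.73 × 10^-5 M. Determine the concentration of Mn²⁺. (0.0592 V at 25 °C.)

4.2 × 10^-5 M

From the Nernst equation, log Q = n(E° − E)/0.0592 = 2(1.98 − 1.872)/0.0592 = 3.649, so Q = 4450.
With Q = [Mn²⁺]/[Ag⁺]^2 and the known concentrations, [Mn²⁺] in the numerator gives [Mn²⁺] = 4.2 × 10^-5 M.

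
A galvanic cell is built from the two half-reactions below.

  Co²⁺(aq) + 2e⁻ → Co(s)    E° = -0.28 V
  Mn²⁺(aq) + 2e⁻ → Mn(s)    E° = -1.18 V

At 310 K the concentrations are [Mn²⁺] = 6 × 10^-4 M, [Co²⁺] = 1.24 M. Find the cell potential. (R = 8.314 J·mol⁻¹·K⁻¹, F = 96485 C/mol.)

1.00 V

The Co²⁺/Co couple has the higher reduction potential and acts as the cathode, so E°_cell = -0.28 − (-1.18) = 0.90 V.
Balancing electrons gives n = 2; the reaction quotient is Q = [Mn²⁺]/[Co²⁺] = 4.84 × 10^-4.
E = E° − (RT/nF) ln Q = 0.90 − (8.314×310)/(2×96485) × (-7.634) = 0.900 + 0.102 = 1.002 V.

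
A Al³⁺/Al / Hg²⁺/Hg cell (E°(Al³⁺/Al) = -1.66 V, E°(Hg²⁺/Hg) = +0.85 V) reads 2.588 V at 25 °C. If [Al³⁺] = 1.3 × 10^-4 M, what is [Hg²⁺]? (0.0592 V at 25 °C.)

1.1 M

From the Nernst equation, log Q = n(E° − E)/0.0592 = 6(2.51 − 2.588)/0.0592 = -7.905, so Q = 1.24 × 10^-8.
With Q = [Al³⁺]^2/[Hg²⁺]^3 and the known concentrations, [Hg²⁺]^3 in the denominator gives [Hg²⁺] = 1.1 M.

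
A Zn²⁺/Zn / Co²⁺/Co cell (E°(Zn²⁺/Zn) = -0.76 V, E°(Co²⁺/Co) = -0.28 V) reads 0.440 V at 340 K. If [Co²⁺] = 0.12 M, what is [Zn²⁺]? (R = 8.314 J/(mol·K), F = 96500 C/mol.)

From the Nernst equation, ln Q = nF(E° − E)/RT = 2×96500×(0.48 − 0.440)/(8.314×340) = 2.731, so Q = 15.3.
With Q = [Zn²⁺]/[Co²⁺] and the known concentrations, [Zn²⁺] in the numerator gives [Zn²⁺] = 1.8 M.

1.8 M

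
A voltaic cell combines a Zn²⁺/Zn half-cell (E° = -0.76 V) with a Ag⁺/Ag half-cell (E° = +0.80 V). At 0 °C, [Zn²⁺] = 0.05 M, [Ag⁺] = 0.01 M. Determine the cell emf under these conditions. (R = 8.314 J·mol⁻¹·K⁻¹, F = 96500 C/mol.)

1.49 V

The Ag⁺/Ag couple has the higher reduction potential and acts as the cathode, so E°_cell = +0.80 − (-0.76) = 1.56 V.
Balancing electrons gives n = 2; the reaction quotient is Q = [Zn²⁺]/[Ag⁺]^2 = 500.
E = E° − (RT/nF) ln Q = 1.56 − (8.314×273)/(2×96500) × (6.215) = 1.560 − 0.073 = 1.487 V.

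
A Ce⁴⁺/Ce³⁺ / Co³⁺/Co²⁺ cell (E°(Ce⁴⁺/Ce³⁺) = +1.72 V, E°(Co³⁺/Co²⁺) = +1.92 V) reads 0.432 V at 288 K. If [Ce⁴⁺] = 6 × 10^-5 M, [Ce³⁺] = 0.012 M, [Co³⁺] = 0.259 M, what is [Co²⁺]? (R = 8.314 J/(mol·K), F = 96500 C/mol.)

From the Nernst equation, ln Q = nF(E° − E)/RT = 1×96500×(0.20 − 0.432)/(8.314×288) = -9.350, so Q = 8.7 × 10^-5.
With Q = [Ce⁴⁺]·[Co²⁺]/([Ce³⁺]·[Co³⁺]) and the known concentrations, [Co²⁺] in the numerator gives [Co²⁺] = 0.0045 M.

0.0045 M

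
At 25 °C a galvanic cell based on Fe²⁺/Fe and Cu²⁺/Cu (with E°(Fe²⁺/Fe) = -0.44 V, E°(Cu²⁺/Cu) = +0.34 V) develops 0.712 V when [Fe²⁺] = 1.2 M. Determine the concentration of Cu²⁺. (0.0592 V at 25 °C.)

0.0061 M

From the Nernst equation, log Q = n(E° − E)/0.0592 = 2(0.78 − 0.712)/0.0592 = 2.297, so Q = 198.
With Q = [Fe²⁺]/[Cu²⁺] and the known concentrations, [Cu²⁺] in the denominator gives [Cu²⁺] = 0.0061 M.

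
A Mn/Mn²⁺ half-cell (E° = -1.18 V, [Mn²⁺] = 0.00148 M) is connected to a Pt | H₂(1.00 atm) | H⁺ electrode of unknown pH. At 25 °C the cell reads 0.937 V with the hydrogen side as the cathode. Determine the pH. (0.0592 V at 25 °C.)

E°_cell = 1.18 V and n = 2.
log Q = n(E° − E)/0.0592 = 2×(1.18 − 0.937)/0.0592 = 8.209.
With Q = [Mn²⁺]·P(H₂) / [H⁺]^2, solving for [H⁺] gives log[H⁺] = -5.520, so pH = 5.52.

pH = 5.52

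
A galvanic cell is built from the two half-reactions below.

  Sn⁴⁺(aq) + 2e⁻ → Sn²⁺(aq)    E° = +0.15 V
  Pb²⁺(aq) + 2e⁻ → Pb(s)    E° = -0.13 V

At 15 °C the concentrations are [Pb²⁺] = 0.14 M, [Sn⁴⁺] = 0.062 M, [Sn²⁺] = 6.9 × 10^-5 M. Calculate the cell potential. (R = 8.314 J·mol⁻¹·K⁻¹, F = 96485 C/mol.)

0.389 V

The Sn⁴⁺/Sn²⁺ couple has the higher reduction potential and acts as the cathode, so E°_cell = +0.15 − (-0.13) = 0.28 V.
Balancing electrons gives n = 2; the reaction quotient is Q = [Pb²⁺]·[Sn²⁺]/[Sn⁴⁺] = 1.56 × 10^-4.
E = E° − (RT/nF) ln Q = 0.28 − (8.314×288)/(2×96485) × (-8.767) = 0.280 + 0.109 = 0.389 V.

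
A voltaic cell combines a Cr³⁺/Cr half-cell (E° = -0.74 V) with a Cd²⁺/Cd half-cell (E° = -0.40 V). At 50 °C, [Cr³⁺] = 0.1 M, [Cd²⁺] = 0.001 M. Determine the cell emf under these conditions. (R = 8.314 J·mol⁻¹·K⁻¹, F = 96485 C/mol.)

0.265 V

The Cd²⁺/Cd couple has the higher reduction potential and acts as the cathode, so E°_cell = -0.40 − (-0.74) = 0.34 V.
Balancing electrons gives n = 6; the reaction quotient is Q = [Cr³⁺]^2/[Cd²⁺]^3 = 1 × 10^7.
E = E° − (RT/nF) ln Q = 0.34 − (8.314×323)/(6×96485) × (16.118) = 0.340 − 0.075 = 0.265 V.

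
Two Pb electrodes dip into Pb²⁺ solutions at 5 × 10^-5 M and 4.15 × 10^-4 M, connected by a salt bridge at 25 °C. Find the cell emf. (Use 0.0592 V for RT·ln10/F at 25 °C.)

Both half-cells are Pb²⁺/Pb, so E°_cell = 0. The concentrated side is the cathode; the cell reaction moves Pb²⁺ from high to low concentration with n = 2.
Q = [Pb²⁺]_dilute/[Pb²⁺]_conc = 5 × 10^-5/4.15 × 10^-4 = 0.120.
E = 0 − (0.0592/2) log Q = −(0.0592/2)(-0.919) = 0.0272 V.

0.027 V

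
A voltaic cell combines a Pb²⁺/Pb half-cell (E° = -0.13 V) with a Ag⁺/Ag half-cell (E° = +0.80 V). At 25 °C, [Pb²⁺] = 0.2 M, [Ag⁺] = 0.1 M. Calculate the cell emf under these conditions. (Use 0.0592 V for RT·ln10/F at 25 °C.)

The Ag⁺/Ag couple has the higher reduction potential and acts as the cathode, so E°_cell = +0.80 − (-0.13) = 0.93 V.
Balancing electrons gives n = 2; the reaction quotient is Q = [Pb²⁺]/[Ag⁺]^2 = 20.0.
At 25 °C, E = E° − (0.0592/n) log Q = 0.93 − (0.0592/2)(1.301) = 0.930 − 0.039 = 0.891 V.

0.891 V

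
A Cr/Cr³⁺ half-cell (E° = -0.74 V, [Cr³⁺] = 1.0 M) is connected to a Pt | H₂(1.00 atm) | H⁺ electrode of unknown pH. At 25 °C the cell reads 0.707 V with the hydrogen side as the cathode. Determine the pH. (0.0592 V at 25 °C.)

pH = 0.56

E°_cell = 0.74 V and n = 6.
log Q = n(E° − E)/0.0592 = 6×(0.74 − 0.707)/0.0592 = 3.345.
With Q = [Cr³⁺]^2·P(H₂)^3 / [H⁺]^6, solving for [H⁺] gives log[H⁺] = -0.557, so pH = 0.56.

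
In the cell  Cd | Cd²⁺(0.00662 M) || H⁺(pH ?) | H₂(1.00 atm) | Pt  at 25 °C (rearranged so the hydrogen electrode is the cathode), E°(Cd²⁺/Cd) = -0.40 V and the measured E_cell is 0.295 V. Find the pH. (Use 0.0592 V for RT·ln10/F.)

E°_cell = 0.40 V and n = 2.
log Q = n(E° − E)/0.0592 = 2×(0.40 − 0.295)/0.0592 = 3.547.
With Q = [Cd²⁺]·P(H₂) / [H⁺]^2, solving for [H⁺] gives log[H⁺] = -2.863, so pH = 2.86.

pH = 2.86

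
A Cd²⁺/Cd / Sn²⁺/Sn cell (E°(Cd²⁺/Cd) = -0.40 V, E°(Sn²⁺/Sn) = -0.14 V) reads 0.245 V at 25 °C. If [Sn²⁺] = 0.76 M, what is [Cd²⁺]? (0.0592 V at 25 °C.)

2.4 M

From the Nernst equation, log Q = n(E° − E)/0.0592 = 2(0.26 − 0.245)/0.0592 = 0.507, so Q = 3.21.
With Q = [Cd²⁺]/[Sn²⁺] and the known concentrations, [Cd²⁺] in the numerator gives [Cd²⁺] = 2.4 M.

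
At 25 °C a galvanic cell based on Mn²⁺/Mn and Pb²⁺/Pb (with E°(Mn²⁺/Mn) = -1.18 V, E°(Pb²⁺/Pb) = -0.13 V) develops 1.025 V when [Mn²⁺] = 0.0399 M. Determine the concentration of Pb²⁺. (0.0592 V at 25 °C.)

0.0057 M

From the Nernst equation, log Q = n(E° − E)/0.0592 = 2(1.05 − 1.025)/0.0592 = 0.845, so Q = 6.99.
With Q = [Mn²⁺]/[Pb²⁺] and the known concentrations, [Pb²⁺] in the denominator gives [Pb²⁺] = 0.0057 M.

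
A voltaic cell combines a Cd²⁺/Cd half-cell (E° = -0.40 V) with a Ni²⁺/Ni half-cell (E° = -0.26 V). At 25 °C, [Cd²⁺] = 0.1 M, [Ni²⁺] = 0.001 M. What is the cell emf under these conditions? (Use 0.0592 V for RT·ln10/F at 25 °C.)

The Ni²⁺/Ni couple has the higher reduction potential and acts as the cathode, so E°_cell = -0.26 − (-0.40) = 0.14 V.
Balancing electrons gives n = 2; the reaction quotient is Q = [Cd²⁺]/[Ni²⁺] = 100.
At 25 °C, E = E° − (0.0592/n) log Q = 0.14 − (0.0592/2)(2.000) = 0.140 − 0.059 = 0.081 V.

0.081 V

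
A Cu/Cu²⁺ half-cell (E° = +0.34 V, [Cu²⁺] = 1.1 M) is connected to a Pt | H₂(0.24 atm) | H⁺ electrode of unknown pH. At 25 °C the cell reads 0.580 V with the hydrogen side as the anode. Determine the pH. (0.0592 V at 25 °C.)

E°_cell = 0.34 V and n = 2.
log Q = n(E° − E)/0.0592 = 2×(0.34 − 0.580)/0.0592 = -8.108.
With Q = [H⁺]^2 / ([Cu²⁺]·P(H₂)), solving for [H⁺] gives log[H⁺] = -4.343, so pH = 4.34.

pH = 4.34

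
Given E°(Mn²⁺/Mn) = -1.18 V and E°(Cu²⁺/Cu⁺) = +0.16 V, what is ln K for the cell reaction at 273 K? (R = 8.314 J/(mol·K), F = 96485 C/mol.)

ln K = 113.9

E°_cell = +0.16 − (-1.18) = 1.34 V, with n = 2 electrons transferred.
At equilibrium E = 0, so the Nernst equation gives ln K = nFE°/RT = (2)(96485)(1.34)/((8.314)(273)) = 113.93.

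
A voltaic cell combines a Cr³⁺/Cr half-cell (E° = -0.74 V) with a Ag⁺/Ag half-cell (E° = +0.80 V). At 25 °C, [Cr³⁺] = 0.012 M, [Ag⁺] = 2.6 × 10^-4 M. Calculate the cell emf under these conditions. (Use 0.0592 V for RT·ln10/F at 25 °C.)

The Ag⁺/Ag couple has the higher reduction potential and acts as the cathode, so E°_cell = +0.80 − (-0.74) = 1.54 V.
Balancing electrons gives n = 3; the reaction quotient is Q = [Cr³⁺]/[Ag⁺]^3 = 6.83 × 10^8.
At 25 °C, E = E° − (0.0592/n) log Q = 1.54 − (0.0592/3)(8.834) = 1.540 − 0.174 = 1.366 V.

1.37 V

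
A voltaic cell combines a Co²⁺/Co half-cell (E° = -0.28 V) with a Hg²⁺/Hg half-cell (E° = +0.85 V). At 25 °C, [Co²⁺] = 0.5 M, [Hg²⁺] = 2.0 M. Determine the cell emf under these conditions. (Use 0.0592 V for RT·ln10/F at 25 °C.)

The Hg²⁺/Hg couple has the higher reduction potential and acts as the cathode, so E°_cell = +0.85 − (-0.28) = 1.13 V.
Balancing electrons gives n = 2; the reaction quotient is Q = [Co²⁺]/[Hg²⁺] = 0.250.
At 25 °C, E = E° − (0.0592/n) log Q = 1.13 − (0.0592/2)(-0.602) = 1.130 + 0.018 = 1.148 V.

1.15 V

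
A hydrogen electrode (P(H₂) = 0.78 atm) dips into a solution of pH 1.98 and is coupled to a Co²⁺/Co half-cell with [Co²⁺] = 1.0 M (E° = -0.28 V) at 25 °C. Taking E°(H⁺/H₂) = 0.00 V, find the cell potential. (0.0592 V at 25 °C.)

The hydrogen couple is the cathode, so E°_cell = 0.28 V; n = 2.
[H⁺] = 10^(−1.98) = 0.010 M, and Q = [Co²⁺]·P(H₂) / [H⁺]^2 = 7110.
E = E° − (0.0592/2) log Q = 0.28 − (0.0592/2)(3.852) = 0.166 V.

0.17 V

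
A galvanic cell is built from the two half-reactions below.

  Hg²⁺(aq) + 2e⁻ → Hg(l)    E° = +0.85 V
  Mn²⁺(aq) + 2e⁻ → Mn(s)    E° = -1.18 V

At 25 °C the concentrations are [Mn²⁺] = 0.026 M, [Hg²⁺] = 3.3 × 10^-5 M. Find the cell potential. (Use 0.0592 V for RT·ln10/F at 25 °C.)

1.94 V

The Hg²⁺/Hg couple has the higher reduction potential and acts as the cathode, so E°_cell = +0.85 − (-1.18) = 2.03 V.
Balancing electrons gives n = 2; the reaction quotient is Q = [Mn²⁺]/[Hg²⁺] = 788.
At 25 °C, E = E° − (0.0592/n) log Q = 2.03 − (0.0592/2)(2.896) = 2.030 − 0.086 = 1.944 V.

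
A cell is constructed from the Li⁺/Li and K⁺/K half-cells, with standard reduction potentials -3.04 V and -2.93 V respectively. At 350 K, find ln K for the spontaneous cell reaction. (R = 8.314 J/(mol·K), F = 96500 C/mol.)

E°_cell = -2.93 − (-3.04) = 0.11 V, with n = 1 electron transferred.
At equilibrium E = 0, so the Nernst equation gives ln K = nFE°/RT = (1)(96500)(0.11)/((8.314)(350)) = 3.65.

ln K = 3.6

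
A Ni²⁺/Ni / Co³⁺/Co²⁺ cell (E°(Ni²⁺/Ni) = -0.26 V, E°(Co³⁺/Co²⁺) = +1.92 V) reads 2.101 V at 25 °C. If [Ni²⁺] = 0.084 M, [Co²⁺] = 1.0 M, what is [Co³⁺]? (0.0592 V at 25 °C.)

0.013 M

From the Nernst equation, log Q = n(E° − E)/0.0592 = 2(2.18 − 2.101)/0.0592 = 2.669, so Q = 467.
With Q = [Ni²⁺]·[Co²⁺]^2/[Co³⁺]^2 and the known concentrations, [Co³⁺]^2 in the denominator gives [Co³⁺] = 0.013 M.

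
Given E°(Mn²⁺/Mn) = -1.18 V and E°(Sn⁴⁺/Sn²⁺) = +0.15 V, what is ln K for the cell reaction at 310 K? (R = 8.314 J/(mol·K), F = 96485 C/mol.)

ln K = 99.6

E°_cell = +0.15 − (-1.18) = 1.33 V, with n = 2 electrons transferred.
At equilibrium E = 0, so the Nernst equation gives ln K = nFE°/RT = (2)(96485)(1.33)/((8.314)(310)) = 99.58.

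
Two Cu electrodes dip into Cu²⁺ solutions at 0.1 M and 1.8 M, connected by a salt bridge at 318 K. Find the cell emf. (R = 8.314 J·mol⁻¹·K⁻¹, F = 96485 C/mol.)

0.040 V

Both half-cells are Cu²⁺/Cu, so E°_cell = 0. The concentrated side is the cathode; the cell reaction moves Cu²⁺ from high to low concentration with n = 2.
Q = [Cu²⁺]_dilute/[Cu²⁺]_conc = 0.1/1.8 = 0.0556.
E = 0 − (RT/nF) ln Q = −((8.314×318)/(2×96485))(-2.890) = 0.0396 V.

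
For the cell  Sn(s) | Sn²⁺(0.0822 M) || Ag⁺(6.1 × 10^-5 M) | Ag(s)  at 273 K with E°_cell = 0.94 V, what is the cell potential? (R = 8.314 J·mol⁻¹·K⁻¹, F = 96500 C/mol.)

Balancing electrons gives n = 2; the reaction quotient is Q = [Sn²⁺]/[Ag⁺]^2 = 2.21 × 10^7.
E = E° − (RT/nF) ln Q = 0.94 − (8.314×273)/(2×96500) × (16.911) = 0.940 − 0.199 = 0.741 V.

0.741 V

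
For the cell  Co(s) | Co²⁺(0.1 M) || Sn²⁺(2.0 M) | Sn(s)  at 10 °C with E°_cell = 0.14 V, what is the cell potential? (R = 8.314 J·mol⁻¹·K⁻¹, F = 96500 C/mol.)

0.177 V

Balancing electrons gives n = 2; the reaction quotient is Q = [Co²⁺]/[Sn²⁺] = 0.0500.
E = E° − (RT/nF) ln Q = 0.14 − (8.314×283)/(2×96500) × (-2.996) = 0.140 + 0.037 = 0.177 V.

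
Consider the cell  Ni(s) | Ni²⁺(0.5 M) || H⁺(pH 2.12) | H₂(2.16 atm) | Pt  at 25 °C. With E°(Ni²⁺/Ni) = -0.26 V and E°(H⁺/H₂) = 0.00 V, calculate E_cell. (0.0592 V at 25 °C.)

0.13 V

The hydrogen couple is the cathode, so E°_cell = 0.26 V; n = 2.
[H⁺] = 10^(−2.12) = 0.0076 M, and Q = [Ni²⁺]·P(H₂) / [H⁺]^2 = 1.88 × 10^4.
E = E° − (0.0592/2) log Q = 0.26 − (0.0592/2)(4.273) = 0.134 V.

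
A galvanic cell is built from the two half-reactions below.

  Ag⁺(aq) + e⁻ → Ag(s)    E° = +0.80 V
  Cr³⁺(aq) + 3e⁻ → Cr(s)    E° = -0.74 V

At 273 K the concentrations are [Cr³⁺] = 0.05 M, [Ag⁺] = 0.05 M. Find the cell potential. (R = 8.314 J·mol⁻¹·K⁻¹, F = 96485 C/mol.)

The Ag⁺/Ag couple has the higher reduction potential and acts as the cathode, so E°_cell = +0.80 − (-0.74) = 1.54 V.
Balancing electrons gives n = 3; the reaction quotient is Q = [Cr³⁺]/[Ag⁺]^3 = 400.
E = E° − (RT/nF) ln Q = 1.54 − (8.314×273)/(3×96485) × (5.991) = 1.540 − 0.047 = 1.493 V.

1.49 V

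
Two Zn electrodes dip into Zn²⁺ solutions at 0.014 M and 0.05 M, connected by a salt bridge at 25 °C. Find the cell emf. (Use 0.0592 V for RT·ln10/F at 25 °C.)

Both half-cells are Zn²⁺/Zn, so E°_cell = 0. The concentrated side is the cathode; the cell reaction moves Zn²⁺ from high to low concentration with n = 2.
Q = [Zn²⁺]_dilute/[Zn²⁺]_conc = 0.014/0.05 = 0.280.
E = 0 − (0.0592/2) log Q = −(0.0592/2)(-0.553) = 0.0164 V.

0.016 V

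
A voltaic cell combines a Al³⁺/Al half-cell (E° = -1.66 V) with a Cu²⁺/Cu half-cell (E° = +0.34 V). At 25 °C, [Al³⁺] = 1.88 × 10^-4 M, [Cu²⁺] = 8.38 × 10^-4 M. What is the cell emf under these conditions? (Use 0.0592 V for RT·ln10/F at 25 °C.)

1.98 V

The Cu²⁺/Cu couple has the higher reduction potential and acts as the cathode, so E°_cell = +0.34 − (-1.66) = 2.00 V.
Balancing electrons gives n = 6; the reaction quotient is Q = [Al³⁺]^2/[Cu²⁺]^3 = 60.1.
At 25 °C, E = E° − (0.0592/n) log Q = 2.00 − (0.0592/6)(1.779) = 2.000 − 0.018 = 1.982 V.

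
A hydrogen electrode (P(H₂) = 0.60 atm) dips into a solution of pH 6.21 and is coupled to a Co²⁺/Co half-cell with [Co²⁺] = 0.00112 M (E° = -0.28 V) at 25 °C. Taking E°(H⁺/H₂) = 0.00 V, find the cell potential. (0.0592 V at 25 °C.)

0.006 V

The hydrogen couple is the cathode, so E°_cell = 0.28 V; n = 2.
[H⁺] = 10^(−6.21) = 6.2 × 10^-7 M, and Q = [Co²⁺]·P(H₂) / [H⁺]^2 = 1.77 × 10^9.
E = E° − (0.0592/2) log Q = 0.28 − (0.0592/2)(9.247) = 0.006 V.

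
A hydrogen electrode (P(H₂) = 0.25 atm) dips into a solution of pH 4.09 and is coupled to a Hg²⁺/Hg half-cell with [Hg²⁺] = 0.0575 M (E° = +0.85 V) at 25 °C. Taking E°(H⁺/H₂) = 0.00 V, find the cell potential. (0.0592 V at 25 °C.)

1.04 V

The Hg²⁺/Hg couple is the cathode, so E°_cell = 0.85 V; n = 2.
[H⁺] = 10^(−4.09) = 8.1 × 10^-5 M, and Q = [H⁺]^2 / ([Hg²⁺]·P(H₂)) = 4.6 × 10^-7.
E = E° − (0.0592/2) log Q = 0.85 − (0.0592/2)(-6.338) = 1.038 V.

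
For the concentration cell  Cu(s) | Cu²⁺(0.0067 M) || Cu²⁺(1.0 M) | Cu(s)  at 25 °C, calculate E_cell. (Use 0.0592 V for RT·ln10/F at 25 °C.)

Both half-cells are Cu²⁺/Cu, so E°_cell = 0. The concentrated side is the cathode; the cell reaction moves Cu²⁺ from high to low concentration with n = 2.
Q = [Cu²⁺]_dilute/[Cu²⁺]_conc = 0.0067/1.0 = 0.00670.
E = 0 − (0.0592/2) log Q = −(0.0592/2)(-2.174) = 0.0644 V.

0.064 V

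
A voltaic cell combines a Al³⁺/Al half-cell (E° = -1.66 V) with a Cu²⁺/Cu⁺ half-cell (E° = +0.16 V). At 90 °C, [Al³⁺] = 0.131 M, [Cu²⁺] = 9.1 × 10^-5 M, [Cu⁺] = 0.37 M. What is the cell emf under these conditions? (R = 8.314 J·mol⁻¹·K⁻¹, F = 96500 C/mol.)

The Cu²⁺/Cu⁺ couple has the higher reduction potential and acts as the cathode, so E°_cell = +0.16 − (-1.66) = 1.82 V.
Balancing electrons gives n = 3; the reaction quotient is Q = [Al³⁺]·[Cu⁺]^3/[Cu²⁺]^3 = 8.81 × 10^9.
E = E° − (RT/nF) ln Q = 1.82 − (8.314×363)/(3×96500) × (22.899) = 1.820 − 0.239 = 1.581 V.

1.58 V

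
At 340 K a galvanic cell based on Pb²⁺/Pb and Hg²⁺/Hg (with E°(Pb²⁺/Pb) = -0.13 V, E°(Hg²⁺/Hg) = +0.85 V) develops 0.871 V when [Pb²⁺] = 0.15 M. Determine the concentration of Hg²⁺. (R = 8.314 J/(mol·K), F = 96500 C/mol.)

From the Nernst equation, ln Q = nF(E° − E)/RT = 2×96500×(0.98 − 0.871)/(8.314×340) = 7.442, so Q = 1710.
With Q = [Pb²⁺]/[Hg²⁺] and the known concentrations, [Hg²⁺] in the denominator gives [Hg²⁺] = 8.8 × 10^-5 M.

8.8 × 10^-5 M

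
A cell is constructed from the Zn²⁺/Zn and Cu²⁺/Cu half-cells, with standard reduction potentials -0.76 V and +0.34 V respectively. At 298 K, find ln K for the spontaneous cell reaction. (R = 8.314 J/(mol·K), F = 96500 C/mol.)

ln K = 85.7

E°_cell = +0.34 − (-0.76) = 1.10 V, with n = 2 electrons transferred.
At equilibrium E = 0, so the Nernst equation gives ln K = nFE°/RT = (2)(96500)(1.10)/((8.314)(298)) = 85.69.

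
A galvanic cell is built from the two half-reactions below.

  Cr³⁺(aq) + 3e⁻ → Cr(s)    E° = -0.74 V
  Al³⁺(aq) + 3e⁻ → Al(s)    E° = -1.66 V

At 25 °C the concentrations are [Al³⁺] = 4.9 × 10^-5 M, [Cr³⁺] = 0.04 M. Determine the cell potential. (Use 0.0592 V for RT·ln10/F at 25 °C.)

The Cr³⁺/Cr couple has the higher reduction potential and acts as the cathode, so E°_cell = -0.74 − (-1.66) = 0.92 V.
Balancing electrons gives n = 3; the reaction quotient is Q = [Al³⁺]/[Cr³⁺] = 0.00122.
At 25 °C, E = E° − (0.0592/n) log Q = 0.92 − (0.0592/3)(-2.912) = 0.920 + 0.057 = 0.977 V.

0.977 V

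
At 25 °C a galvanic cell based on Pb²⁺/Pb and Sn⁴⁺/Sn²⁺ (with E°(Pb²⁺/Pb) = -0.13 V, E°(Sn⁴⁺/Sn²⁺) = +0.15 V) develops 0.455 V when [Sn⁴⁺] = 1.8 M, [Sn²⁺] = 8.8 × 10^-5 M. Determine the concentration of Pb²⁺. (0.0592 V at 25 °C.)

0.025 M

From the Nernst equation, log Q = n(E° − E)/0.0592 = 2(0.28 − 0.455)/0.0592 = -5.912, so Q = 1.22 × 10^-6.
With Q = [Pb²⁺]·[Sn²⁺]/[Sn⁴⁺] and the known concentrations, [Pb²⁺] in the numerator gives [Pb²⁺] = 0.025 M.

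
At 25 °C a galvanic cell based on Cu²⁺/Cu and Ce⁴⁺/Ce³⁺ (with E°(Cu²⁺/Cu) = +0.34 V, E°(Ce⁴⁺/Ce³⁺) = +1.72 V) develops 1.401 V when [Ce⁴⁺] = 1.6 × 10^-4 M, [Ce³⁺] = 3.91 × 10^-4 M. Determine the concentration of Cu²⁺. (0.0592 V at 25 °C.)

0.033 M

From the Nernst equation, log Q = n(E° − E)/0.0592 = 2(1.38 − 1.401)/0.0592 = -0.709, so Q = 0.195.
With Q = [Cu²⁺]·[Ce³⁺]^2/[Ce⁴⁺]^2 and the known concentrations, [Cu²⁺] in the numerator gives [Cu²⁺] = 0.033 M.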